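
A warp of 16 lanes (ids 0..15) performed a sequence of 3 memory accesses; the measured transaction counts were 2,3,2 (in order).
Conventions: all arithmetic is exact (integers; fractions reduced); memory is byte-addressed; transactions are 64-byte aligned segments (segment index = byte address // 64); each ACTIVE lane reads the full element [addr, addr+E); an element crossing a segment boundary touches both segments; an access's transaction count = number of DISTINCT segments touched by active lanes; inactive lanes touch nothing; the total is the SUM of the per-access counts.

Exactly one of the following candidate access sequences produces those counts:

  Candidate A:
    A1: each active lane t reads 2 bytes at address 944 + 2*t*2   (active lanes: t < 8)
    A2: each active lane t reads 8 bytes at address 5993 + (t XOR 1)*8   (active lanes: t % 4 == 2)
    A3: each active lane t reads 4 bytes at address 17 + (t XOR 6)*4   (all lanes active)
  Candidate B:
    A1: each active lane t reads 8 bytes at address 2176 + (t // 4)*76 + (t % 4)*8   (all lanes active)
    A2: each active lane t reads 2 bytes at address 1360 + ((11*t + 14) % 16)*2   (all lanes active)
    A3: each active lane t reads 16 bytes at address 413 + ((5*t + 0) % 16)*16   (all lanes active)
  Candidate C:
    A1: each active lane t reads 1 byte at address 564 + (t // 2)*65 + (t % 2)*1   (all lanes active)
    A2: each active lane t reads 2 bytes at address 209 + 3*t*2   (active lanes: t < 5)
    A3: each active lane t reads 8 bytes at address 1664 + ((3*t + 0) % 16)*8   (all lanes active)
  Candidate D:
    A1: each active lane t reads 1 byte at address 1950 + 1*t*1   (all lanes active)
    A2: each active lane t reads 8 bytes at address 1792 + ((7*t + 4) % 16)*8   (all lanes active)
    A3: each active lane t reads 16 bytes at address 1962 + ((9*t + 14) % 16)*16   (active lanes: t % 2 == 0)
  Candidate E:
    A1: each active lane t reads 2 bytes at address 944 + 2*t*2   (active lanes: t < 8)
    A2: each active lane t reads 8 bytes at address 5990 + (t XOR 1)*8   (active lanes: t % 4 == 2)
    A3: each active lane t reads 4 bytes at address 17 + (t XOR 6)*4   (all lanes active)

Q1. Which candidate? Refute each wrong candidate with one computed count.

A: A2 gives 2 transactions, not 3
B: A1 gives 5 transactions, not 2
C: A1 gives 8 transactions, not 2
D: A1 gives 1 transaction, not 2
E: all counts match (2,3,2)

Answer: E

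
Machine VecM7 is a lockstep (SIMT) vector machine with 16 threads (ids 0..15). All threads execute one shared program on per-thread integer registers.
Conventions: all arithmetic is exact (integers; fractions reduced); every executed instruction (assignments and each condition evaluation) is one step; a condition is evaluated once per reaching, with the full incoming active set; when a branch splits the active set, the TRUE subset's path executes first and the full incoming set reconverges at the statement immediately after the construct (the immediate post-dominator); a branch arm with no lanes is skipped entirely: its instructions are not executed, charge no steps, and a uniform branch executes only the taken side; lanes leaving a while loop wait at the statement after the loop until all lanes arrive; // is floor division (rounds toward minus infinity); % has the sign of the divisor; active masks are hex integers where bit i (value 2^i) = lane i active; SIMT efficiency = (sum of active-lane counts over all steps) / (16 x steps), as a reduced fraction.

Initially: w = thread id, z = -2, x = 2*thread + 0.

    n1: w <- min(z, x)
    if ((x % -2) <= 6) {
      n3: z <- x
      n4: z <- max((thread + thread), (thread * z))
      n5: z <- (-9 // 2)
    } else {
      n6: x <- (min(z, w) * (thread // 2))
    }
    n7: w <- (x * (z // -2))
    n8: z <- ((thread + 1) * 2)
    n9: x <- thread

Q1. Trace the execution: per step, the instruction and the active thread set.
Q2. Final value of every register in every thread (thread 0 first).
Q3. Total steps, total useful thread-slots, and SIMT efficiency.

step 0: w <- min(z, x)               0xffff
step 1: eval ((x % -2) <= 6)         0xffff
step 2: z <- x                       0xffff
step 3: z <- max((thread + thread), (thread * z)) 0xffff
step 4: z <- (-9 // 2)               0xffff
step 5: w <- (x * (z // -2))         0xffff
step 6: z <- ((thread + 1) * 2)      0xffff
step 7: x <- thread                  0xffff

Answer: 8 steps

w: 0,4,8,12,16,20,24,28,32,36,40,44,48,52,56,60
z: 2,4,6,8,10,12,14,16,18,20,22,24,26,28,30,32
x: 0,1,2,3,4,5,6,7,8,9,10,11,12,13,14,15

steps = 8; useful = 128; efficiency = 128/128 = 1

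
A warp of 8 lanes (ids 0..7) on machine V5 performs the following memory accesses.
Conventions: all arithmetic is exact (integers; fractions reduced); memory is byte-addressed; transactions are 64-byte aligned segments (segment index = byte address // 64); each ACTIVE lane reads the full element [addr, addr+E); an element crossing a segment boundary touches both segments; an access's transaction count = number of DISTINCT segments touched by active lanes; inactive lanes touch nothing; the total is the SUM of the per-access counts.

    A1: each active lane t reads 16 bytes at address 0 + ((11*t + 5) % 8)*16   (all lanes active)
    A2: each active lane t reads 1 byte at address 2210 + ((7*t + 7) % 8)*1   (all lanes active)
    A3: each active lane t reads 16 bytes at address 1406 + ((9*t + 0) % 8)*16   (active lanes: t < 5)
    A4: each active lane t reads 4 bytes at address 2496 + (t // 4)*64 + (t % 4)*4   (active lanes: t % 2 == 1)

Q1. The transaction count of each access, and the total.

A1: 2 transactions
A2: 1 transaction
A3: 3 transactions
A4: 2 transactions

Answer: 2,1,3,2; total 8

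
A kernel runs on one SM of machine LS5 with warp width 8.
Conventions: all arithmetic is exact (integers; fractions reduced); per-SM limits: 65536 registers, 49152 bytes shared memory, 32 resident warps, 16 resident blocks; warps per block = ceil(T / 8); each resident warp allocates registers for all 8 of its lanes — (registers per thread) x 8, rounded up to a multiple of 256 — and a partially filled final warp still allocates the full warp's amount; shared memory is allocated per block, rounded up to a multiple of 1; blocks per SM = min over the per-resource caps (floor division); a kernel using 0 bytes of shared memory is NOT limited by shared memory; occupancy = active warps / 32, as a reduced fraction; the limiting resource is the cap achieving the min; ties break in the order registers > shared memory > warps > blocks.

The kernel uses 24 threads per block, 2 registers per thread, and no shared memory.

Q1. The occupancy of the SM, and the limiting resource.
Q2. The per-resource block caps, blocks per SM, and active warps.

Answer: occupancy 15/16, limited by warps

registers: 85 blocks
shared memory: no limit (kernel uses none)
warps: 10 blocks
blocks: 16 blocks

Answer: 10 blocks, 30 active warps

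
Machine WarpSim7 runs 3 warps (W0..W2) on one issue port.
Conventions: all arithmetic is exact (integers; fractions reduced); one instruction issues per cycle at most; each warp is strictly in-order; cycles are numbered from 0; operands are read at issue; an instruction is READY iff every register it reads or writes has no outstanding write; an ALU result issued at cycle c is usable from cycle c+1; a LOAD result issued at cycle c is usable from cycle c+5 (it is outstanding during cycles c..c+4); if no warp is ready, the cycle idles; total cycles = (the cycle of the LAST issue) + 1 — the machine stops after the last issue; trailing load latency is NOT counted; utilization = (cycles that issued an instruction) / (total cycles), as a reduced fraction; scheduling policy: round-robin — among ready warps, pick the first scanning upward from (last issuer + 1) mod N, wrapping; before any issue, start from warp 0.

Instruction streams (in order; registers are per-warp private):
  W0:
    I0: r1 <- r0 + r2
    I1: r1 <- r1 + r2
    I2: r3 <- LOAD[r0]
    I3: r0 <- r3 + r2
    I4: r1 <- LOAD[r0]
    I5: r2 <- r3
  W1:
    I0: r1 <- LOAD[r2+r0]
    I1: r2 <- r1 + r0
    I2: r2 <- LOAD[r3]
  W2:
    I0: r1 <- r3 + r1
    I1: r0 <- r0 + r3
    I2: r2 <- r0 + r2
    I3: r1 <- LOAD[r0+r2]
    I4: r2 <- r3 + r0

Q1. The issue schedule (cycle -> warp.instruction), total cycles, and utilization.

cycle 0: W0.I0
cycle 1: W1.I0
cycle 2: W2.I0
cycle 3: W0.I1
cycle 4: W2.I1
cycle 5: W0.I2
cycle 6: W1.I1
cycle 7: W2.I2
cycle 8: W1.I2
cycle 9: W2.I3
cycle 10: W0.I3
cycle 11: W2.I4
cycle 12: W0.I4
cycle 13: W0.I5

Answer: 14 cycles, utilization 1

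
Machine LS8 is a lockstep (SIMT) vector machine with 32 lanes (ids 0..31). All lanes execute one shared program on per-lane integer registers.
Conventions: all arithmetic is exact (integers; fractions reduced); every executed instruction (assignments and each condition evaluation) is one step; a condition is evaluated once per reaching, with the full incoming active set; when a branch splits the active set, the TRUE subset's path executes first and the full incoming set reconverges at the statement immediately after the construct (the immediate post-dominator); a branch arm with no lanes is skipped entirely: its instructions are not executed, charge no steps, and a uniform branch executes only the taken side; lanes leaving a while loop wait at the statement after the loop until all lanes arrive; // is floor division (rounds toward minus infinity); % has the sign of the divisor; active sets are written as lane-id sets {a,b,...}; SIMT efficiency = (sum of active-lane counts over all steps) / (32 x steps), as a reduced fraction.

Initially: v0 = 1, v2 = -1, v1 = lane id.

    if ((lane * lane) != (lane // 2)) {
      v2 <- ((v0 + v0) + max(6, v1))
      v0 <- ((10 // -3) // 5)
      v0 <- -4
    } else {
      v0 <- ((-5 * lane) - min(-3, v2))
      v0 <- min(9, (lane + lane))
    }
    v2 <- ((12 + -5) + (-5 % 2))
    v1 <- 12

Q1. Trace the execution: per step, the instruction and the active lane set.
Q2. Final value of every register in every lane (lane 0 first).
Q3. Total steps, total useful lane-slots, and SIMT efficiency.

step 0: eval ((lane * lane) != (lane // 2)) {0,1,2,3,4,5,6,7,8,9,10,11,12,13,14,15,16,17,18,19,20,21,22,23,24,25,26,27,28,29,30,31}
step 1: v2 <- ((v0 + v0) + max(6, v1)) {1,2,3,4,5,6,7,8,9,10,11,12,13,14,15,16,17,18,19,20,21,22,23,24,25,26,27,28,29,30,31}
step 2: v0 <- ((10 // -3) // 5)      {1,2,3,4,5,6,7,8,9,10,11,12,13,14,15,16,17,18,19,20,21,22,23,24,25,26,27,28,29,30,31}
step 3: v0 <- -4                     {1,2,3,4,5,6,7,8,9,10,11,12,13,14,15,16,17,18,19,20,21,22,23,24,25,26,27,28,29,30,31}
step 4: v0 <- ((-5 * lane) - min(-3, v2)) {0}
step 5: v0 <- min(9, (lane + lane))  {0}
step 6: v2 <- ((12 + -5) + (-5 % 2)) {0,1,2,3,4,5,6,7,8,9,10,11,12,13,14,15,16,17,18,19,20,21,22,23,24,25,26,27,28,29,30,31}
step 7: v1 <- 12                     {0,1,2,3,4,5,6,7,8,9,10,11,12,13,14,15,16,17,18,19,20,21,22,23,24,25,26,27,28,29,30,31}

Answer: 8 steps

v0: 0,-4,-4,-4,-4,-4,-4,-4,-4,-4,-4,-4,-4,-4,-4,-4,-4,-4,-4,-4,-4,-4,-4,-4,-4,-4,-4,-4,-4,-4,-4,-4
v2: 8,8,8,8,8,8,8,8,8,8,8,8,8,8,8,8,8,8,8,8,8,8,8,8,8,8,8,8,8,8,8,8
v1: 12,12,12,12,12,12,12,12,12,12,12,12,12,12,12,12,12,12,12,12,12,12,12,12,12,12,12,12,12,12,12,12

steps = 8; useful = 191; efficiency = 191/256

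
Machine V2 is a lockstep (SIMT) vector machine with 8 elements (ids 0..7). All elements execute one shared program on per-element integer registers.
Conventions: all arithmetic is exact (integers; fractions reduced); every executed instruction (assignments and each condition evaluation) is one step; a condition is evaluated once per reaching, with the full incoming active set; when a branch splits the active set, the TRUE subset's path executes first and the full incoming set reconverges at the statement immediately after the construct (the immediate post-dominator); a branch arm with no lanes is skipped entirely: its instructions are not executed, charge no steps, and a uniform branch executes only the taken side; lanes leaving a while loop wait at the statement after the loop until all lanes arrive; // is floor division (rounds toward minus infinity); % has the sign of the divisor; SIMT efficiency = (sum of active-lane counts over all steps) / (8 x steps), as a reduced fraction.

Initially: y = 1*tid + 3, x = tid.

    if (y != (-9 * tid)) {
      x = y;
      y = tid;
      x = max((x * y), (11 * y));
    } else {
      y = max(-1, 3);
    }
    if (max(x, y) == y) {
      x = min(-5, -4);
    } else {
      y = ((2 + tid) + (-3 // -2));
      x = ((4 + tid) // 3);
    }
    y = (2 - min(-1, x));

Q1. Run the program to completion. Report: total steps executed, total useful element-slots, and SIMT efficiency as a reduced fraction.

Answer: 9 steps, 63 useful, 7/8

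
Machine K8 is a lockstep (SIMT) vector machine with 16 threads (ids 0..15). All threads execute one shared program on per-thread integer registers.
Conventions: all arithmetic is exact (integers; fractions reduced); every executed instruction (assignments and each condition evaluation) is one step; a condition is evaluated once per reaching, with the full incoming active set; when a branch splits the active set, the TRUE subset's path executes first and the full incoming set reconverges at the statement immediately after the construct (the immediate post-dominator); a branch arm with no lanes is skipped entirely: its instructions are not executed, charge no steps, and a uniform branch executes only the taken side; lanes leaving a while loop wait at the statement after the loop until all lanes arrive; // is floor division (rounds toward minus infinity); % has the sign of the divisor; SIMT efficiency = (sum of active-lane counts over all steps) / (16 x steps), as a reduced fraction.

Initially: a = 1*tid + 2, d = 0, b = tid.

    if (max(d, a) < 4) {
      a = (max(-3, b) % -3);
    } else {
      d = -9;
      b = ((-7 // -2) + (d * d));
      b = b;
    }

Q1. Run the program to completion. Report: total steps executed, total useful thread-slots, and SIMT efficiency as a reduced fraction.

Answer: 5 steps, 60 useful, 3/4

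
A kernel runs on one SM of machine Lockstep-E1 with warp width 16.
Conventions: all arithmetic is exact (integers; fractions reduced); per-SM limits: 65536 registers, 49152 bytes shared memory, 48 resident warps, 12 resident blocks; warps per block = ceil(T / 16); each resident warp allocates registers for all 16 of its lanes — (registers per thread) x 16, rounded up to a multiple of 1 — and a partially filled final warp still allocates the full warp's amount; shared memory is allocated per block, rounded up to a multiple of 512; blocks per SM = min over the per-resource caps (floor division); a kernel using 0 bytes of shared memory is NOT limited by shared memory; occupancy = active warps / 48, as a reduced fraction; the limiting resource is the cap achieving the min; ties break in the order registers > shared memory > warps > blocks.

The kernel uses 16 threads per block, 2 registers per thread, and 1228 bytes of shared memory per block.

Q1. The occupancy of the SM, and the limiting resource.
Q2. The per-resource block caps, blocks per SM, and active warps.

Answer: occupancy 1/4, limited by blocks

registers: 2048 blocks
shared memory: 32 blocks
warps: 48 blocks
blocks: 12 blocks

Answer: 12 blocks, 12 active warps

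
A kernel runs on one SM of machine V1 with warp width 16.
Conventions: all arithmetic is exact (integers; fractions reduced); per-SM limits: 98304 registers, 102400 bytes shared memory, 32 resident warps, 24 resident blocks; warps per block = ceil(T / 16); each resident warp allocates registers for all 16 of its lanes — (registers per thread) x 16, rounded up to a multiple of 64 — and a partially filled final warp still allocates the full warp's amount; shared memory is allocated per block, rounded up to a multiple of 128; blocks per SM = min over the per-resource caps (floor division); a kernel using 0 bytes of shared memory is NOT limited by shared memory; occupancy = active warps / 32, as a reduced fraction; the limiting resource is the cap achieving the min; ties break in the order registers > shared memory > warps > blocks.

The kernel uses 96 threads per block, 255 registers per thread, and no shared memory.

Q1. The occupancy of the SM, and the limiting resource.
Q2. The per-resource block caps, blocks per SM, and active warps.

Answer: occupancy 3/4, limited by registers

registers: 4 blocks
shared memory: no limit (kernel uses none)
warps: 5 blocks
blocks: 24 blocks

Answer: 4 blocks, 24 active warps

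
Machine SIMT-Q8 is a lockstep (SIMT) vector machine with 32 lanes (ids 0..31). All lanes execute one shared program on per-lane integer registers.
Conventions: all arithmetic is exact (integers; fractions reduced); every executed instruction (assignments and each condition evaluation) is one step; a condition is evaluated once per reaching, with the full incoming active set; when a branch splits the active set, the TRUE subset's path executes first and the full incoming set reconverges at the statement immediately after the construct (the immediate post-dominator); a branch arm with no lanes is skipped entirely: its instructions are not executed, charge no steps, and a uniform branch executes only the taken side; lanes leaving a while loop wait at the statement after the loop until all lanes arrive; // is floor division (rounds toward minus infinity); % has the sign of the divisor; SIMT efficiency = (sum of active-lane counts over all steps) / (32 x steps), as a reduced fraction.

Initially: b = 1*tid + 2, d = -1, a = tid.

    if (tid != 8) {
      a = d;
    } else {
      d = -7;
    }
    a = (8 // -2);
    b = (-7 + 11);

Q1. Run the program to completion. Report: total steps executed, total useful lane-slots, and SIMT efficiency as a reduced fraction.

Answer: 5 steps, 128 useful, 4/5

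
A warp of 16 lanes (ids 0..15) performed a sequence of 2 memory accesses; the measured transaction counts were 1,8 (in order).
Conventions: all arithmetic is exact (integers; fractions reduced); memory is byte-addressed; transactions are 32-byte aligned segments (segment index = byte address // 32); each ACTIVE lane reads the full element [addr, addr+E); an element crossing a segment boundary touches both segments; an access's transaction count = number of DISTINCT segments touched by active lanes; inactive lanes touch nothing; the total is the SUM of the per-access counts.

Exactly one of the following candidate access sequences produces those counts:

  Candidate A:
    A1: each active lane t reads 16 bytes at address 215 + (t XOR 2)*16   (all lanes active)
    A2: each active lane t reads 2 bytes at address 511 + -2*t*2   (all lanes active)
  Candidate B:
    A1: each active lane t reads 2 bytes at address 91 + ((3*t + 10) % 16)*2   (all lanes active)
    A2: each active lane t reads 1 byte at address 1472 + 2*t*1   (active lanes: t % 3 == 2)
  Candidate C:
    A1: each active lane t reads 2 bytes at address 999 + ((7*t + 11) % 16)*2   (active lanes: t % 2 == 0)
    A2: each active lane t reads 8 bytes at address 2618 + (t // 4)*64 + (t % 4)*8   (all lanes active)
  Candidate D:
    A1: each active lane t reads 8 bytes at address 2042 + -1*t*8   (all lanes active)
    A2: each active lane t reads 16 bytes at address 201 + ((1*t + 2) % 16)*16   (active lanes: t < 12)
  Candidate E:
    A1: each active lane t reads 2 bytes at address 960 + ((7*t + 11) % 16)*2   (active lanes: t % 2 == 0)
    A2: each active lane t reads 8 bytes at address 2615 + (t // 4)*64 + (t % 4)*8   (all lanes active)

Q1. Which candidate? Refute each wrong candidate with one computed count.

A: A1 gives 9 transactions, not 1
B: A1 gives 2 transactions, not 1
C: A1 gives 2 transactions, not 1
D: A1 gives 5 transactions, not 1
E: all counts match (1,8)

Answer: E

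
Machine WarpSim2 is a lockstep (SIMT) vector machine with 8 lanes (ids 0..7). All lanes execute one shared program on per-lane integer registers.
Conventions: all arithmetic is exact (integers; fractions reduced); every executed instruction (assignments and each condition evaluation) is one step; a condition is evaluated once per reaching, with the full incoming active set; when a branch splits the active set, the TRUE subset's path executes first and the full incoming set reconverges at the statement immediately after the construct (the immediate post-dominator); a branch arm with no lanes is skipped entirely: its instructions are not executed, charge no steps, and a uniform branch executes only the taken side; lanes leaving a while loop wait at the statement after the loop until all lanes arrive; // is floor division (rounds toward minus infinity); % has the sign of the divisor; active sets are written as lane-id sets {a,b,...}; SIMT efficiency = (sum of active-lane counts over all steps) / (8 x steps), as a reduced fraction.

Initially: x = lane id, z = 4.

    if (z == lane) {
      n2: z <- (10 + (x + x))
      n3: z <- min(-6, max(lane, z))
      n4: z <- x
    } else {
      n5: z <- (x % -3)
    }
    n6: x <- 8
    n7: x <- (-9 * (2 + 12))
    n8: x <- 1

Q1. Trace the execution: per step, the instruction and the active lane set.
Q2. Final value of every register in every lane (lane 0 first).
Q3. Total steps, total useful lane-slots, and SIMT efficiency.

step 0: eval (z == lane)             {0,1,2,3,4,5,6,7}
step 1: z <- (10 + (x + x))          {4}
step 2: z <- min(-6, max(lane, z))   {4}
step 3: z <- x                       {4}
step 4: z <- (x % -3)                {0,1,2,3,5,6,7}
step 5: x <- 8                       {0,1,2,3,4,5,6,7}
step 6: x <- (-9 * (2 + 12))         {0,1,2,3,4,5,6,7}
step 7: x <- 1                       {0,1,2,3,4,5,6,7}

Answer: 8 steps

x: 1,1,1,1,1,1,1,1
z: 0,-2,-1,0,4,-1,0,-2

steps = 8; useful = 42; efficiency = 42/64 = 21/32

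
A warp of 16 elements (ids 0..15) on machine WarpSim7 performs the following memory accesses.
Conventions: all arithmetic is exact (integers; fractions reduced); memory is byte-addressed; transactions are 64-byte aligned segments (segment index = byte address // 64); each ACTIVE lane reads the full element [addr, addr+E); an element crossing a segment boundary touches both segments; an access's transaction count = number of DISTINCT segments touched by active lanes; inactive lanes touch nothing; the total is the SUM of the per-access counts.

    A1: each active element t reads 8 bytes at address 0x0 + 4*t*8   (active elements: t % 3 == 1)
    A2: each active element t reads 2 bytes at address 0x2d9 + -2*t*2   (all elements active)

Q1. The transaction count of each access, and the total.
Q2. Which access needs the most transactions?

A1: 5 transactions
A2: 2 transactions

Answer: 5,2; total 7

Answer: A1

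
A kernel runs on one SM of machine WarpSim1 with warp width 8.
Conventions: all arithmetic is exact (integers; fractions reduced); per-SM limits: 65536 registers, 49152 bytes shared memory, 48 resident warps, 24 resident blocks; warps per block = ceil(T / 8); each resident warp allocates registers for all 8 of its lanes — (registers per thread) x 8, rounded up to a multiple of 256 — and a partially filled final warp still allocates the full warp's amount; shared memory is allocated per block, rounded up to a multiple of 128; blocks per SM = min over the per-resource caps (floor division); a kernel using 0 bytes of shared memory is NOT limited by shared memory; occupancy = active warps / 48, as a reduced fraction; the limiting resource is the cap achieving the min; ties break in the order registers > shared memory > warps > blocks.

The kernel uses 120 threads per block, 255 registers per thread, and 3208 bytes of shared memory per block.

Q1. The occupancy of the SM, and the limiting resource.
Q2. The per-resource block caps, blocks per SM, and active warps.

Answer: occupancy 5/8, limited by registers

registers: 2 blocks
shared memory: 14 blocks
warps: 3 blocks
blocks: 24 blocks

Answer: 2 blocks, 30 active warps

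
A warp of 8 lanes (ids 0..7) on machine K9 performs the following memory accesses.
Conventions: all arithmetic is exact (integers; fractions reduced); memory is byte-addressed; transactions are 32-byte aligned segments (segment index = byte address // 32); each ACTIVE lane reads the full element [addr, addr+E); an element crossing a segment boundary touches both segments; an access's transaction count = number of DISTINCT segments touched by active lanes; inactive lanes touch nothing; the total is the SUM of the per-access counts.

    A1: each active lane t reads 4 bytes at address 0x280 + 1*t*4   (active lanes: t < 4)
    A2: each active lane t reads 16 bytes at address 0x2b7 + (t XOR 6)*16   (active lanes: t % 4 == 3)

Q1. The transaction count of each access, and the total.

A1: 1 transaction
A2: 2 transactions

Answer: 1,2; total 3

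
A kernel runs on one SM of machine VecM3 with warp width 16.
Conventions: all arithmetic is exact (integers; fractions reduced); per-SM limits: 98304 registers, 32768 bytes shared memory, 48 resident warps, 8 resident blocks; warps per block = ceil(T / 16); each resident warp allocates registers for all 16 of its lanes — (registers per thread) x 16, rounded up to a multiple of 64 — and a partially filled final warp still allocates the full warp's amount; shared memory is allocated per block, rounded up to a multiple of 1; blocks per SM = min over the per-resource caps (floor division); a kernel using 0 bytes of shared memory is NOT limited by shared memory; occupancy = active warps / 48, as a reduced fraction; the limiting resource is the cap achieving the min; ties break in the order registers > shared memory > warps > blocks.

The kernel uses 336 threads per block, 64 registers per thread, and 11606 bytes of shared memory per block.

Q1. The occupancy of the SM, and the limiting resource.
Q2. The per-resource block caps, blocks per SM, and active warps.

Answer: occupancy 7/8, limited by shared memory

registers: 4 blocks
shared memory: 2 blocks
warps: 2 blocks
blocks: 8 blocks

Answer: 2 blocks, 42 active warps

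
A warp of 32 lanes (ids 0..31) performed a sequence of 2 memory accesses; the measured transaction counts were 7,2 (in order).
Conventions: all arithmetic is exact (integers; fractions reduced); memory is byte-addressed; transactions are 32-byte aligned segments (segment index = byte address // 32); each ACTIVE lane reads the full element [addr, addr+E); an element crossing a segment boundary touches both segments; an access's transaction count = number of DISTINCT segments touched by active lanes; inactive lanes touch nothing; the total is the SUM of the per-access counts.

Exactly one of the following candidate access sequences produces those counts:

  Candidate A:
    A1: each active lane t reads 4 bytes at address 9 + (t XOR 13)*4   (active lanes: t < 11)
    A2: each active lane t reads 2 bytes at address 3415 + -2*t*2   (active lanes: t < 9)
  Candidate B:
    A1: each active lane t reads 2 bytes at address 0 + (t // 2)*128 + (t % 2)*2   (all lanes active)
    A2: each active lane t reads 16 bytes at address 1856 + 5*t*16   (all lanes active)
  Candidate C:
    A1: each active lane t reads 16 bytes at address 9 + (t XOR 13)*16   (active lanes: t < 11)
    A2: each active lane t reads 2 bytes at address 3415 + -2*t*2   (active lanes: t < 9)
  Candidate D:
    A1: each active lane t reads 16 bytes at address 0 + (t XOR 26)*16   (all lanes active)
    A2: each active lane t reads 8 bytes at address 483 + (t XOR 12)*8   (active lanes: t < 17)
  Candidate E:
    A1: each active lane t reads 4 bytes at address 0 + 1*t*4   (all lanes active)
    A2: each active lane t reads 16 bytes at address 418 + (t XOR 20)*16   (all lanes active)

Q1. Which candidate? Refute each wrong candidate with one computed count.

A: A1 gives 3 transactions, not 7
B: A1 gives 16 transactions, not 7
D: A1 gives 16 transactions, not 7
E: A1 gives 4 transactions, not 7
C: all counts match (7,2)

Answer: C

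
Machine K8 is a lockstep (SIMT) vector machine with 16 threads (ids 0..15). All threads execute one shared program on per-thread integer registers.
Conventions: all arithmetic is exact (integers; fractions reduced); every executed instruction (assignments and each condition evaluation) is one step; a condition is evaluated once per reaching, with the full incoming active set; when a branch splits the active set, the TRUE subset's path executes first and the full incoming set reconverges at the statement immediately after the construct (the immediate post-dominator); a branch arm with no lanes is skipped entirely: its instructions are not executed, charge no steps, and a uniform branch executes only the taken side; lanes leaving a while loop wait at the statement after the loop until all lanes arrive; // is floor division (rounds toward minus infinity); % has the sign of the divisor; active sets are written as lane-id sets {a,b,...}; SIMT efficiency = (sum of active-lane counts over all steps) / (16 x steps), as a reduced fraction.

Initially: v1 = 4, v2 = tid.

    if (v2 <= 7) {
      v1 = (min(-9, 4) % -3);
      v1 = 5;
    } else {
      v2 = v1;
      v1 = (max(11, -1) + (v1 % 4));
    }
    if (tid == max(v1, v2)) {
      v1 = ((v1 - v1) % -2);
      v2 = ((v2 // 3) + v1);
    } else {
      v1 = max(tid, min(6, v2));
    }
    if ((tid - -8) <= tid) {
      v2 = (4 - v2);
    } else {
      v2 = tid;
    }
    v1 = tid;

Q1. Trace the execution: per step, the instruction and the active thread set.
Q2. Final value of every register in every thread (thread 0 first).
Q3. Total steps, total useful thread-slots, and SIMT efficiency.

step 0: eval (v2 <= 7)               {0,1,2,3,4,5,6,7,8,9,10,11,12,13,14,15}
step 1: v1 <- (min(-9, 4) % -3)      {0,1,2,3,4,5,6,7}
step 2: v1 <- 5                      {0,1,2,3,4,5,6,7}
step 3: v2 <- v1                     {8,9,10,11,12,13,14,15}
step 4: v1 <- (max(11, -1) + (v1 % 4)) {8,9,10,11,12,13,14,15}
step 5: eval (tid == max(v1, v2))    {0,1,2,3,4,5,6,7,8,9,10,11,12,13,14,15}
step 6: v1 <- ((v1 - v1) % -2)       {5,6,7,11}
step 7: v2 <- ((v2 // 3) + v1)       {5,6,7,11}
step 8: v1 <- max(tid, min(6, v2))   {0,1,2,3,4,8,9,10,12,13,14,15}
step 9: eval ((tid - -8) <= tid)     {0,1,2,3,4,5,6,7,8,9,10,11,12,13,14,15}
step 10: v2 <- tid                    {0,1,2,3,4,5,6,7,8,9,10,11,12,13,14,15}
step 11: v1 <- tid                    {0,1,2,3,4,5,6,7,8,9,10,11,12,13,14,15}

Answer: 12 steps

v1: 0,1,2,3,4,5,6,7,8,9,10,11,12,13,14,15
v2: 0,1,2,3,4,5,6,7,8,9,10,11,12,13,14,15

steps = 12; useful = 132; efficiency = 132/192 = 11/16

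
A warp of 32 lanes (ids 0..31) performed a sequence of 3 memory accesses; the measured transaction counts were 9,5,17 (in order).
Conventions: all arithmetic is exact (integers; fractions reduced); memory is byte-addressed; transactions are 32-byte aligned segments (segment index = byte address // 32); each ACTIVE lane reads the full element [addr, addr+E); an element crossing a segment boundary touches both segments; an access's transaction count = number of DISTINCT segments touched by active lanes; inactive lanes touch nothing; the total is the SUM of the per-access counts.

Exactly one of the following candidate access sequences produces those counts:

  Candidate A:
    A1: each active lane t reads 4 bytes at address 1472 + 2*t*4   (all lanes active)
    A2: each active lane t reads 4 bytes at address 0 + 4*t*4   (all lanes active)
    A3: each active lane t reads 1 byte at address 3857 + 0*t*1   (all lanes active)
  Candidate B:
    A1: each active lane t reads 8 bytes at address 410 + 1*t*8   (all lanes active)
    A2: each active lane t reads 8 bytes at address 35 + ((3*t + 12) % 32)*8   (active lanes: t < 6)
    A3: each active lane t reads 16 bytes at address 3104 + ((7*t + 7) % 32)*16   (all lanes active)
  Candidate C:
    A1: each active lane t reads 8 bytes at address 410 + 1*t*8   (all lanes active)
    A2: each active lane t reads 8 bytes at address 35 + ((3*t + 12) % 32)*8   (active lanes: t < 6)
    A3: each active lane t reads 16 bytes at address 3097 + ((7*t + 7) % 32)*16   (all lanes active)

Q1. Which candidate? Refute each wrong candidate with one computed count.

A: A1 gives 8 transactions, not 9
B: A3 gives 16 transactions, not 17
C: all counts match (9,5,17)

Answer: C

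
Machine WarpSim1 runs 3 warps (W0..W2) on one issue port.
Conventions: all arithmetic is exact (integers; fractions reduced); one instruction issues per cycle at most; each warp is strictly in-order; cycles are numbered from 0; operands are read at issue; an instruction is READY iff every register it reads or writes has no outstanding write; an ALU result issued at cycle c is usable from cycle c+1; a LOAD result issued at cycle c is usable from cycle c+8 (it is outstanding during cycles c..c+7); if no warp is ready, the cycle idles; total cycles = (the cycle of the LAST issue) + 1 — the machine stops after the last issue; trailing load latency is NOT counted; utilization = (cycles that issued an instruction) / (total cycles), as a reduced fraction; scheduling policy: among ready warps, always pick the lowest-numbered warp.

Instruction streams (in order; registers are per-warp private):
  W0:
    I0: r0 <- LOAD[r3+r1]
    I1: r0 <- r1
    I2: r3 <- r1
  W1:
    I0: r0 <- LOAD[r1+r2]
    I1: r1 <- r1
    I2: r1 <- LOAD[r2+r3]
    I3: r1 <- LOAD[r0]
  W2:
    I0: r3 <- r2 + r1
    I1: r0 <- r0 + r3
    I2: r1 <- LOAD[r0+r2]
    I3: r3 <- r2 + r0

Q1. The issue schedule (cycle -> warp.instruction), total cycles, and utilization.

cycle 0: W0.I0
cycle 1: W1.I0
cycle 2: W1.I1
cycle 3: W1.I2
cycle 4: W2.I0
cycle 5: W2.I1
cycle 6: W2.I2
cycle 7: W2.I3
cycle 8: W0.I1
cycle 9: W0.I2
cycle 10: idle
cycle 11: W1.I3

Answer: 12 cycles, utilization 11/12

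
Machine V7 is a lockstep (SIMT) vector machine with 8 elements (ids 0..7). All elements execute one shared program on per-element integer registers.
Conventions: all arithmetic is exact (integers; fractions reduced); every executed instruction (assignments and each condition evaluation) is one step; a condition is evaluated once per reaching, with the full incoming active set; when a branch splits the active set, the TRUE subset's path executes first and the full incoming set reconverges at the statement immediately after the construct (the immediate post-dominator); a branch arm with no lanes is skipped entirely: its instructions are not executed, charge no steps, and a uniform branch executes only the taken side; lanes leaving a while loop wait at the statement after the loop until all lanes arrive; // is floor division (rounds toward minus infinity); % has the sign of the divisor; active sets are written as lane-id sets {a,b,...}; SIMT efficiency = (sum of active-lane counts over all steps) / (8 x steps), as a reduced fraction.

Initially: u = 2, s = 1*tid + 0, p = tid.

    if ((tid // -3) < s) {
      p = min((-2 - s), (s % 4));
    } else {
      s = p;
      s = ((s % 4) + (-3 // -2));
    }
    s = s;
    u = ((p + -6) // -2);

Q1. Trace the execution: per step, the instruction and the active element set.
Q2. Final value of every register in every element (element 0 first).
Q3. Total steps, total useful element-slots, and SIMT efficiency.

step 0: eval ((tid // -3) < s)       {0,1,2,3,4,5,6,7}
step 1: p <- min((-2 - s), (s % 4))  {1,2,3,4,5,6,7}
step 2: s <- p                       {0}
step 3: s <- ((s % 4) + (-3 // -2))  {0}
step 4: s <- s                       {0,1,2,3,4,5,6,7}
step 5: u <- ((p + -6) // -2)        {0,1,2,3,4,5,6,7}

Answer: 6 steps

u: 3,4,5,5,6,6,7,7
s: 1,1,2,3,4,5,6,7
p: 0,-3,-4,-5,-6,-7,-8,-9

steps = 6; useful = 33; efficiency = 33/48 = 11/16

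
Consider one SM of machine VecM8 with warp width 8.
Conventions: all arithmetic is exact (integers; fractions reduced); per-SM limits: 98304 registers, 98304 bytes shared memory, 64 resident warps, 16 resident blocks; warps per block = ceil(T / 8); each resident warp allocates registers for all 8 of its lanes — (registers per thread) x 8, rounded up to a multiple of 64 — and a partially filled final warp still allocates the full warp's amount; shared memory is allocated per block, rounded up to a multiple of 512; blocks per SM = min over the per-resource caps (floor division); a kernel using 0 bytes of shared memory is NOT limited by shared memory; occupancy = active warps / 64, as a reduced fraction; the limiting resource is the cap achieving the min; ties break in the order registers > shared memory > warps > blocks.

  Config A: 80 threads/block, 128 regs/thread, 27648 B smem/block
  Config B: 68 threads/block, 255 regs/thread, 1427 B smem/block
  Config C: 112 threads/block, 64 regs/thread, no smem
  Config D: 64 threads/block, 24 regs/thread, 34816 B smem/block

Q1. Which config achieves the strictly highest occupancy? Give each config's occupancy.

occupancies: A 15/32, B 45/64, C 7/8, D 1/4

Answer: C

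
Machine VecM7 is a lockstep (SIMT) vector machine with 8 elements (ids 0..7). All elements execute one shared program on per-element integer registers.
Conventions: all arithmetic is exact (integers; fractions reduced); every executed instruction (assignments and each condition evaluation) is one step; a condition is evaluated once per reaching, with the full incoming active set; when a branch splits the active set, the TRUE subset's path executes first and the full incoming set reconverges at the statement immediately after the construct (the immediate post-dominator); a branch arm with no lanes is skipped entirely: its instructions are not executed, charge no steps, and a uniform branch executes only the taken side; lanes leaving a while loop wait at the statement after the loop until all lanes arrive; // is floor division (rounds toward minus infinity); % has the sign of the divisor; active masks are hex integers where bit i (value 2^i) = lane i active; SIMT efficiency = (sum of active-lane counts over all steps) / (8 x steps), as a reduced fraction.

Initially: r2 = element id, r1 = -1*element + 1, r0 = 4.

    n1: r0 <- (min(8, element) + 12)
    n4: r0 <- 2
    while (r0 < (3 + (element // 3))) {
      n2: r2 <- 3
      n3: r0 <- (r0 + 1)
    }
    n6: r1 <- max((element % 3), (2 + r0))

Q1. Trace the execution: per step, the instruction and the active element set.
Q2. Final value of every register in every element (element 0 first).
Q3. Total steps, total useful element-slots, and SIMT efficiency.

step 0: r0 <- (min(8, element) + 12) 0xff
step 1: r0 <- 2                      0xff
step 2: eval (r0 < (3 + (element // 3))) 0xff
step 3: r2 <- 3                      0xff
step 4: r0 <- (r0 + 1)               0xff
step 5: eval (r0 < (3 + (element // 3))) 0xff
step 6: r2 <- 3                      0xf8
step 7: r0 <- (r0 + 1)               0xf8
step 8: eval (r0 < (3 + (element // 3))) 0xf8
step 9: r2 <- 3                      0xc0
step 10: r0 <- (r0 + 1)               0xc0
step 11: eval (r0 < (3 + (element // 3))) 0xc0
step 12: r1 <- max((element % 3), (2 + r0)) 0xff

Answer: 13 steps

r2: 3,3,3,3,3,3,3,3
r1: 5,5,5,6,6,6,7,7
r0: 3,3,3,4,4,4,5,5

steps = 13; useful = 77; efficiency = 77/104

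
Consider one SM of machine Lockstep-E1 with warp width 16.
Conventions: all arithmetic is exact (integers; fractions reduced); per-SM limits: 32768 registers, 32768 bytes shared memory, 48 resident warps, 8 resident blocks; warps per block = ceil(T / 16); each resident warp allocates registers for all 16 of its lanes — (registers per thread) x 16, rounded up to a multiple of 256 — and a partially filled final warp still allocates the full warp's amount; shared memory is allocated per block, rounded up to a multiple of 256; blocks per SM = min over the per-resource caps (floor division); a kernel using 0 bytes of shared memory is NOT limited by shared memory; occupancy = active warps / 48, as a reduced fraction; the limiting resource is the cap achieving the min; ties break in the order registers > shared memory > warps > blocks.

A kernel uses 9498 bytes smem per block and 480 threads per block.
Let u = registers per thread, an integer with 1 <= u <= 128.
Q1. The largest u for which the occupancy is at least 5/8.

Answer: u = 64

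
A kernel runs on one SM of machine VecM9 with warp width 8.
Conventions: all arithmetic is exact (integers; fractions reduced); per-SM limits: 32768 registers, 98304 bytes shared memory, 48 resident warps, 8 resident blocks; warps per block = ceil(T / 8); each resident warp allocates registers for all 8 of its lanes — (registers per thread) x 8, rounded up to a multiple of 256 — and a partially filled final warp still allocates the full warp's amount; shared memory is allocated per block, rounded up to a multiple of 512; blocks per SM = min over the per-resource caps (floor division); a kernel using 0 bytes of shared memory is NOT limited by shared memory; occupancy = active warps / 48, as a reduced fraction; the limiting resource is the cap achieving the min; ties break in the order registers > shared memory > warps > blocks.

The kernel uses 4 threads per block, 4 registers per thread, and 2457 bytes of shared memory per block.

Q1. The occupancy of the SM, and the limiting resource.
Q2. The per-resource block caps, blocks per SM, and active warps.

Answer: occupancy 1/6, limited by blocks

registers: 128 blocks
shared memory: 38 blocks
warps: 48 blocks
blocks: 8 blocks

Answer: 8 blocks, 8 active warps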